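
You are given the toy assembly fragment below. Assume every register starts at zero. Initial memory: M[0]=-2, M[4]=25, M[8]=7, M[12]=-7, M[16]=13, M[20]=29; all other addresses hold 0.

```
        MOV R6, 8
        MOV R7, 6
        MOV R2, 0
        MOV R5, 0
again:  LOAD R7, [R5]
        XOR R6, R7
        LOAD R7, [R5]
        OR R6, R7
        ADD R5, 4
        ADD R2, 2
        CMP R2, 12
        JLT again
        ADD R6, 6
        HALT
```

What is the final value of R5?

24

MOV R6, 8 → R6=8
MOV R7, 6 → R7=6
MOV R2, 0 → R2=0
MOV R5, 0 → R5=0
LOAD R7, [R5] → R7=M[0]=-2
XOR R6, R7 → R6=8^(-2)=-10
LOAD R7, [R5] → R7=M[0]=-2
OR R6, R7 → R6=(-10)|(-2)=-2
ADD R5, 4 → R5=0+4=4
ADD R2, 2 → R2=0+2=2
CMP R2, 12  (cmp 2,12)
JLT again: taken
LOAD R7, [R5] → R7=M[4]=25
XOR R6, R7 → R6=(-2)^25=-25
LOAD R7, [R5] → R7=M[4]=25
OR R6, R7 → R6=(-25)|25=-1
ADD R5, 4 → R5=4+4=8
ADD R2, 2 → R2=2+2=4
CMP R2, 12  (cmp 4,12)
JLT again: taken
LOAD R7, [R5] → R7=M[8]=7
XOR R6, R7 → R6=(-1)^7=-8
LOAD R7, [R5] → R7=M[8]=7
OR R6, R7 → R6=(-8)|7=-1
ADD R5, 4 → R5=8+4=12
ADD R2, 2 → R2=4+2=6
CMP R2, 12  (cmp 6,12)
JLT again: taken
LOAD R7, [R5] → R7=M[12]=-7
XOR R6, R7 → R6=(-1)^(-7)=6
LOAD R7, [R5] → R7=M[12]=-7
OR R6, R7 → R6=6|(-7)=-1
ADD R5, 4 → R5=12+4=16
ADD R2, 2 → R2=6+2=8
CMP R2, 12  (cmp 8,12)
JLT again: taken
LOAD R7, [R5] → R7=M[16]=13
XOR R6, R7 → R6=(-1)^13=-14
LOAD R7, [R5] → R7=M[16]=13
OR R6, R7 → R6=(-14)|13=-1
ADD R5, 4 → R5=16+4=20
ADD R2, 2 → R2=8+2=10
CMP R2, 12  (cmp 10,12)
JLT again: taken
LOAD R7, [R5] → R7=M[20]=29
XOR R6, R7 → R6=(-1)^29=-30
LOAD R7, [R5] → R7=M[20]=29
OR R6, R7 → R6=(-30)|29=-1
ADD R5, 4 → R5=20+4=24
ADD R2, 2 → R2=10+2=12
CMP R2, 12  (cmp 12,12)
JLT again: not taken
ADD R6, 6 → R6=(-1)+6=5
halt.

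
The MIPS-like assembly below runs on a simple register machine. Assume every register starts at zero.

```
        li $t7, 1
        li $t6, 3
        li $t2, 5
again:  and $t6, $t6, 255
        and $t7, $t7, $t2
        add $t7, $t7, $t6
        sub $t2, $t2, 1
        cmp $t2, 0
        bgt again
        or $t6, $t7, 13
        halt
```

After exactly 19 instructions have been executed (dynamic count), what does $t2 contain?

$t7=1
$t6=3
$t2=5
$t6=3&255=3
$t7=1&5=1
$t7=1+3=4
$t2=5-1=4
cmp $t2, 0  (cmp 4,0)
bgt again: taken
$t6=3&255=3
$t7=4&4=4
$t7=4+3=7
$t2=4-1=3
cmp $t2, 0  (cmp 3,0)
bgt again: taken
$t6=3&255=3
$t7=7&3=3
$t7=3+3=6
$t2=3-1=2
After step 19: $t2 = 2.

2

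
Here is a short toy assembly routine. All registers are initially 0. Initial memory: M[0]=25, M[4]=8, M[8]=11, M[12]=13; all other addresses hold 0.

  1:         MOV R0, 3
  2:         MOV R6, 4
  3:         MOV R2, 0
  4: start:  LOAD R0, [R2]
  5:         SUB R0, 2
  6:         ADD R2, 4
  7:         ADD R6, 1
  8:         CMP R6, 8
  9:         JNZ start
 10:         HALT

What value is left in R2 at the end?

after MOV R0, 3: R0=3
after MOV R6, 4: R6=4
after MOV R2, 0: R2=0
after LOAD R0, [R2]: R0=M[0]=25
after SUB R0, 2: R0=25-2=23
after ADD R2, 4: R2=0+4=4
after ADD R6, 1: R6=4+1=5
CMP R6, 8  (cmp 5,8)
JNZ start: taken
after LOAD R0, [R2]: R0=M[4]=8
after SUB R0, 2: R0=8-2=6
after ADD R2, 4: R2=4+4=8
after ADD R6, 1: R6=5+1=6
CMP R6, 8  (cmp 6,8)
JNZ start: taken
after LOAD R0, [R2]: R0=M[8]=11
after SUB R0, 2: R0=11-2=9
after ADD R2, 4: R2=8+4=12
after ADD R6, 1: R6=6+1=7
CMP R6, 8  (cmp 7,8)
JNZ start: taken
after LOAD R0, [R2]: R0=M[12]=13
after SUB R0, 2: R0=13-2=11
after ADD R2, 4: R2=12+4=16
after ADD R6, 1: R6=7+1=8
CMP R6, 8  (cmp 8,8)
JNZ start: not taken
halt.

16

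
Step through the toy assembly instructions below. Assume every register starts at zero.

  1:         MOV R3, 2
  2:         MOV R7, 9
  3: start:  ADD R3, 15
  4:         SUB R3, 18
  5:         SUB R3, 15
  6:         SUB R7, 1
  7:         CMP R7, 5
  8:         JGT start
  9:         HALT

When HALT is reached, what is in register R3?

-70

R3=2
R7=9
R3=2+15=17
R3=17-18=-1
R3=(-1)-15=-16
R7=9-1=8
CMP R7, 5  (cmp 8,5)
JGT start: taken
R3=(-16)+15=-1
R3=(-1)-18=-19
R3=(-19)-15=-34
R7=8-1=7
CMP R7, 5  (cmp 7,5)
JGT start: taken
R3=(-34)+15=-19
R3=(-19)-18=-37
R3=(-37)-15=-52
R7=7-1=6
CMP R7, 5  (cmp 6,5)
JGT start: taken
R3=(-52)+15=-37
R3=(-37)-18=-55
R3=(-55)-15=-70
R7=6-1=5
CMP R7, 5  (cmp 5,5)
JGT start: not taken
halt.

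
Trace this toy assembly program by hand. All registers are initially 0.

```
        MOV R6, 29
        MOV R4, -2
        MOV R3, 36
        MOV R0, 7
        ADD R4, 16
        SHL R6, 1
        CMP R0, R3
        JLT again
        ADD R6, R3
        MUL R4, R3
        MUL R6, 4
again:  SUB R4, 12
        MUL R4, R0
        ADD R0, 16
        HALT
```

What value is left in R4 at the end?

14

MOV R6, 29 → R6=29
MOV R4, -2 → R4=-2
MOV R3, 36 → R3=36
MOV R0, 7 → R0=7
ADD R4, 16 → R4=(-2)+16=14
SHL R6, 1 → R6=29<<1=58
CMP R0, R3  (cmp 7,36)
JLT again: taken
SUB R4, 12 → R4=14-12=2
MUL R4, R0 → R4=2*7=14
ADD R0, 16 → R0=7+16=23
halt.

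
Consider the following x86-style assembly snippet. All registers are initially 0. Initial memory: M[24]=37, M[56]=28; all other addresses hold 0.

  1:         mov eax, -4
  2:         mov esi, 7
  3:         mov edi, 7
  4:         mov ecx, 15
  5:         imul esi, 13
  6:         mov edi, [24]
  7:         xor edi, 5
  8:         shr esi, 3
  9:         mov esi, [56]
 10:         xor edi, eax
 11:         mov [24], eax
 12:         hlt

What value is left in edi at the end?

-36

mov eax, -4 → eax=-4
mov esi, 7 → esi=7
mov edi, 7 → edi=7
mov ecx, 15 → ecx=15
imul esi, 13 → esi=7*13=91
mov edi, [24] → edi=M[24]=37
xor edi, 5 → edi=37^5=32
shr esi, 3 → esi=91>>3=11
mov esi, [56] → esi=M[56]=28
xor edi, eax → edi=32^(-4)=-36
mov [24], eax → M[24]=-4
halt.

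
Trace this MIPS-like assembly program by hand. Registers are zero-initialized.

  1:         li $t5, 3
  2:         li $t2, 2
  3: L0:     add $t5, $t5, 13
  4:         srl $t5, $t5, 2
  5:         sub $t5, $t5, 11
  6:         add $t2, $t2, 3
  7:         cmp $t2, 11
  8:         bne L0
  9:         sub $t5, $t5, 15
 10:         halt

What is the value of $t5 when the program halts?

-26

after li $t5, 3: $t5=3
after li $t2, 2: $t2=2
after add $t5, $t5, 13: $t5=3+13=16
after srl $t5, $t5, 2: $t5=16>>2=4
after sub $t5, $t5, 11: $t5=4-11=-7
after add $t2, $t2, 3: $t2=2+3=5
cmp $t2, 11  (cmp 5,11)
bne L0: taken
after add $t5, $t5, 13: $t5=(-7)+13=6
after srl $t5, $t5, 2: $t5=6>>2=1
after sub $t5, $t5, 11: $t5=1-11=-10
after add $t2, $t2, 3: $t2=5+3=8
cmp $t2, 11  (cmp 8,11)
bne L0: taken
after add $t5, $t5, 13: $t5=(-10)+13=3
after srl $t5, $t5, 2: $t5=3>>2=0
after sub $t5, $t5, 11: $t5=0-11=-11
after add $t2, $t2, 3: $t2=8+3=11
cmp $t2, 11  (cmp 11,11)
bne L0: not taken
after sub $t5, $t5, 15: $t5=(-11)-15=-26
halt.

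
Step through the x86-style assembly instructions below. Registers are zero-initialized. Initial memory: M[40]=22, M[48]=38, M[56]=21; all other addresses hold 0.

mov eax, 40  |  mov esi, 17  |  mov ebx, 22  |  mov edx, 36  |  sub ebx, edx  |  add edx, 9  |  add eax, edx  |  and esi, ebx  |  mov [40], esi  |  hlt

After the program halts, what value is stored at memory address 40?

16

mov eax, 40 → eax=40
mov esi, 17 → esi=17
mov ebx, 22 → ebx=22
mov edx, 36 → edx=36
sub ebx, edx → ebx=22-36=-14
add edx, 9 → edx=36+9=45
add eax, edx → eax=40+45=85
and esi, ebx → esi=17&(-14)=16
mov [40], esi → M[40]=16
halt.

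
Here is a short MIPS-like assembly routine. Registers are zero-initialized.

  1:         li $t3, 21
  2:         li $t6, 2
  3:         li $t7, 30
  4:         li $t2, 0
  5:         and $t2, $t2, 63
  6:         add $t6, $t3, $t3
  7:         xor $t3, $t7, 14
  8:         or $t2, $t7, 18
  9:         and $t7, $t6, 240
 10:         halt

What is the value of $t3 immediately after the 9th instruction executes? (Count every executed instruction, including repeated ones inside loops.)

16

after li $t3, 21: $t3=21
after li $t6, 2: $t6=2
after li $t7, 30: $t7=30
after li $t2, 0: $t2=0
after and $t2, $t2, 63: $t2=0&63=0
after add $t6, $t3, $t3: $t6=21+21=42
after xor $t3, $t7, 14: $t3=30^14=16
after or $t2, $t7, 18: $t2=30|18=30
after and $t7, $t6, 240: $t7=42&240=32
After step 9: $t3 = 16.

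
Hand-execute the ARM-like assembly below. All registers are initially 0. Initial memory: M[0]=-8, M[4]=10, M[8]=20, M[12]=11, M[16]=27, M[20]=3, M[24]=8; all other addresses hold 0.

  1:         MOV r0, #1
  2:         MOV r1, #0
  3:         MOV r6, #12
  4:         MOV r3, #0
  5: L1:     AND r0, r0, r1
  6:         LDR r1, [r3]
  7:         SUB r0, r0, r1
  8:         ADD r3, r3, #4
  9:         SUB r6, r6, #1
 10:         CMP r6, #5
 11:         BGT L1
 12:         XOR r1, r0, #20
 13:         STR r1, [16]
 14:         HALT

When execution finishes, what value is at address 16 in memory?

-17

r0=1
r1=0
r6=12
r3=0
r0=1&0=0
r1=M[0]=-8
r0=0-(-8)=8
r3=0+4=4
r6=12-1=11
CMP r6, #5  (cmp 11,5)
BGT L1: taken
r0=8&(-8)=8
r1=M[4]=10
r0=8-10=-2
r3=4+4=8
r6=11-1=10
CMP r6, #5  (cmp 10,5)
BGT L1: taken
r0=(-2)&10=10
r1=M[8]=20
r0=10-20=-10
r3=8+4=12
r6=10-1=9
CMP r6, #5  (cmp 9,5)
BGT L1: taken
r0=(-10)&20=20
r1=M[12]=11
r0=20-11=9
r3=12+4=16
r6=9-1=8
CMP r6, #5  (cmp 8,5)
BGT L1: taken
r0=9&11=9
r1=M[16]=27
r0=9-27=-18
r3=16+4=20
r6=8-1=7
CMP r6, #5  (cmp 7,5)
BGT L1: taken
r0=(-18)&27=10
r1=M[20]=3
r0=10-3=7
r3=20+4=24
r6=7-1=6
CMP r6, #5  (cmp 6,5)
BGT L1: taken
r0=7&3=3
r1=M[24]=8
r0=3-8=-5
r3=24+4=28
r6=6-1=5
CMP r6, #5  (cmp 5,5)
BGT L1: not taken
r1=(-5)^20=-17
STR r1, [16] → M[16]=-17
halt.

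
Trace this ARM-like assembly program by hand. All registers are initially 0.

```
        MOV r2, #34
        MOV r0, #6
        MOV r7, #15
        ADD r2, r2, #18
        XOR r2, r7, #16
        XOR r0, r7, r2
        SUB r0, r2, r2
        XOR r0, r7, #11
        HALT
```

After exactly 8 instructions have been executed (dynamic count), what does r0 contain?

4

after MOV r2, #34: r2=34
after MOV r0, #6: r0=6
after MOV r7, #15: r7=15
after ADD r2, r2, #18: r2=34+18=52
after XOR r2, r7, #16: r2=15^16=31
after XOR r0, r7, r2: r0=15^31=16
after SUB r0, r2, r2: r0=31-31=0
after XOR r0, r7, #11: r0=15^11=4
After step 8: r0 = 4.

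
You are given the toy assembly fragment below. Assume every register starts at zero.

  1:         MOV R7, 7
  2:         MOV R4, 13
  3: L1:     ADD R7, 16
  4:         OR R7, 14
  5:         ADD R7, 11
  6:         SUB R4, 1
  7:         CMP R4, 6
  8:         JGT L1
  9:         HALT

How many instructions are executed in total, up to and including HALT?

MOV R7, 7 → R7=7
MOV R4, 13 → R4=13
ADD R7, 16 → R7=7+16=23
OR R7, 14 → R7=23|14=31
ADD R7, 11 → R7=31+11=42
SUB R4, 1 → R4=13-1=12
CMP R4, 6  (cmp 12,6)
JGT L1: taken
ADD R7, 16 → R7=42+16=58
OR R7, 14 → R7=58|14=62
ADD R7, 11 → R7=62+11=73
SUB R4, 1 → R4=12-1=11
CMP R4, 6  (cmp 11,6)
JGT L1: taken
ADD R7, 16 → R7=73+16=89
OR R7, 14 → R7=89|14=95
ADD R7, 11 → R7=95+11=106
SUB R4, 1 → R4=11-1=10
CMP R4, 6  (cmp 10,6)
JGT L1: taken
ADD R7, 16 → R7=106+16=122
OR R7, 14 → R7=122|14=126
ADD R7, 11 → R7=126+11=137
SUB R4, 1 → R4=10-1=9
CMP R4, 6  (cmp 9,6)
JGT L1: taken
ADD R7, 16 → R7=137+16=153
OR R7, 14 → R7=153|14=159
ADD R7, 11 → R7=159+11=170
SUB R4, 1 → R4=9-1=8
CMP R4, 6  (cmp 8,6)
JGT L1: taken
ADD R7, 16 → R7=170+16=186
OR R7, 14 → R7=186|14=190
ADD R7, 11 → R7=190+11=201
SUB R4, 1 → R4=8-1=7
CMP R4, 6  (cmp 7,6)
JGT L1: taken
ADD R7, 16 → R7=201+16=217
OR R7, 14 → R7=217|14=223
ADD R7, 11 → R7=223+11=234
SUB R4, 1 → R4=7-1=6
CMP R4, 6  (cmp 6,6)
JGT L1: not taken
halt.
Total executed instructions: 45.

45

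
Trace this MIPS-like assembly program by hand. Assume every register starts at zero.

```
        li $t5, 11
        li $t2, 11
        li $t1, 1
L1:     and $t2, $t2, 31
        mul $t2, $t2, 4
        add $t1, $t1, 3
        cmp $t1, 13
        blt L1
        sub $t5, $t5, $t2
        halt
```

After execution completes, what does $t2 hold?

after li $t5, 11: $t5=11
after li $t2, 11: $t2=11
after li $t1, 1: $t1=1
after and $t2, $t2, 31: $t2=11&31=11
after mul $t2, $t2, 4: $t2=11*4=44
after add $t1, $t1, 3: $t1=1+3=4
cmp $t1, 13  (cmp 4,13)
blt L1: taken
after and $t2, $t2, 31: $t2=44&31=12
after mul $t2, $t2, 4: $t2=12*4=48
after add $t1, $t1, 3: $t1=4+3=7
cmp $t1, 13  (cmp 7,13)
blt L1: taken
after and $t2, $t2, 31: $t2=48&31=16
after mul $t2, $t2, 4: $t2=16*4=64
after add $t1, $t1, 3: $t1=7+3=10
cmp $t1, 13  (cmp 10,13)
blt L1: taken
after and $t2, $t2, 31: $t2=64&31=0
after mul $t2, $t2, 4: $t2=0*4=0
after add $t1, $t1, 3: $t1=10+3=13
cmp $t1, 13  (cmp 13,13)
blt L1: not taken
after sub $t5, $t5, $t2: $t5=11-0=11
halt.

0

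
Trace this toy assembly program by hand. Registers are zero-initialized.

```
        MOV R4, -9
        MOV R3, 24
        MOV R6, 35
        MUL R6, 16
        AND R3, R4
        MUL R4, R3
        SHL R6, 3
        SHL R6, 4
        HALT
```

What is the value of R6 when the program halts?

MOV R4, -9 → R4=-9
MOV R3, 24 → R3=24
MOV R6, 35 → R6=35
MUL R6, 16 → R6=35*16=560
AND R3, R4 → R3=24&(-9)=16
MUL R4, R3 → R4=(-9)*16=-144
SHL R6, 3 → R6=560<<3=4480
SHL R6, 4 → R6=4480<<4=71680
halt.

71680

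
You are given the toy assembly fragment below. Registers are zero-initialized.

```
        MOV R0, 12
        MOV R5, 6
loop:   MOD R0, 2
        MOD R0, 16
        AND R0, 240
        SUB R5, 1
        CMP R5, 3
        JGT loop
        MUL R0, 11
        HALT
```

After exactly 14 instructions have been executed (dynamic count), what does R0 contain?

0

MOV R0, 12 → R0=12
MOV R5, 6 → R5=6
MOD R0, 2 → R0=12%2=0
MOD R0, 16 → R0=0%16=0
AND R0, 240 → R0=0&240=0
SUB R5, 1 → R5=6-1=5
CMP R5, 3  (cmp 5,3)
JGT loop: taken
MOD R0, 2 → R0=0%2=0
MOD R0, 16 → R0=0%16=0
AND R0, 240 → R0=0&240=0
SUB R5, 1 → R5=5-1=4
CMP R5, 3  (cmp 4,3)
JGT loop: taken
After step 14: R0 = 0.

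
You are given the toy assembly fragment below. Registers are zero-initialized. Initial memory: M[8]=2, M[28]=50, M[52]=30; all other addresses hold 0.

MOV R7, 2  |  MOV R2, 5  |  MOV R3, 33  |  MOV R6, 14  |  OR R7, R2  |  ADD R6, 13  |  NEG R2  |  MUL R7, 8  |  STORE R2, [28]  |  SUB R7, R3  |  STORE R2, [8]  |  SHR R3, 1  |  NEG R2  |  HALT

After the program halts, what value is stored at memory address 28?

MOV R7, 2 → R7=2
MOV R2, 5 → R2=5
MOV R3, 33 → R3=33
MOV R6, 14 → R6=14
OR R7, R2 → R7=2|5=7
ADD R6, 13 → R6=14+13=27
NEG R2 → R2=-(5)=-5
MUL R7, 8 → R7=7*8=56
STORE R2, [28] → M[28]=-5
SUB R7, R3 → R7=56-33=23
STORE R2, [8] → M[8]=-5
SHR R3, 1 → R3=33>>1=16
NEG R2 → R2=-(-5)=5
halt.

-5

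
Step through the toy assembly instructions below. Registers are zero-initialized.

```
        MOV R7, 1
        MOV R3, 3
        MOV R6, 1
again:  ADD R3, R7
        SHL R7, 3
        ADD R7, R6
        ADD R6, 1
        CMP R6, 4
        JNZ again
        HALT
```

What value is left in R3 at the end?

R7=1
R3=3
R6=1
R3=3+1=4
R7=1<<3=8
R7=8+1=9
R6=1+1=2
CMP R6, 4  (cmp 2,4)
JNZ again: taken
R3=4+9=13
R7=9<<3=72
R7=72+2=74
R6=2+1=3
CMP R6, 4  (cmp 3,4)
JNZ again: taken
R3=13+74=87
R7=74<<3=592
R7=592+3=595
R6=3+1=4
CMP R6, 4  (cmp 4,4)
JNZ again: not taken
halt.

87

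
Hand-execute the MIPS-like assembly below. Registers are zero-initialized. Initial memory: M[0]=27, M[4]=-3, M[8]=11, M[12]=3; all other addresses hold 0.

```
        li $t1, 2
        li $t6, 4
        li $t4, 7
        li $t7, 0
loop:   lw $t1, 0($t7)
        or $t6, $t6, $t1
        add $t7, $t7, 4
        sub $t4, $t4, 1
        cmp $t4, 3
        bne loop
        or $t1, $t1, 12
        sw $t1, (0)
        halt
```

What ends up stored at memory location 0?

after li $t1, 2: $t1=2
after li $t6, 4: $t6=4
after li $t4, 7: $t4=7
after li $t7, 0: $t7=0
after lw $t1, 0($t7): $t1=M[0]=27
after or $t6, $t6, $t1: $t6=4|27=31
after add $t7, $t7, 4: $t7=0+4=4
after sub $t4, $t4, 1: $t4=7-1=6
cmp $t4, 3  (cmp 6,3)
bne loop: taken
after lw $t1, 0($t7): $t1=M[4]=-3
after or $t6, $t6, $t1: $t6=31|(-3)=-1
after add $t7, $t7, 4: $t7=4+4=8
after sub $t4, $t4, 1: $t4=6-1=5
cmp $t4, 3  (cmp 5,3)
bne loop: taken
after lw $t1, 0($t7): $t1=M[8]=11
after or $t6, $t6, $t1: $t6=(-1)|11=-1
after add $t7, $t7, 4: $t7=8+4=12
after sub $t4, $t4, 1: $t4=5-1=4
cmp $t4, 3  (cmp 4,3)
bne loop: taken
after lw $t1, 0($t7): $t1=M[12]=3
after or $t6, $t6, $t1: $t6=(-1)|3=-1
after add $t7, $t7, 4: $t7=12+4=16
after sub $t4, $t4, 1: $t4=4-1=3
cmp $t4, 3  (cmp 3,3)
bne loop: not taken
after or $t1, $t1, 12: $t1=3|12=15
sw $t1, (0) → M[0]=15
halt.

15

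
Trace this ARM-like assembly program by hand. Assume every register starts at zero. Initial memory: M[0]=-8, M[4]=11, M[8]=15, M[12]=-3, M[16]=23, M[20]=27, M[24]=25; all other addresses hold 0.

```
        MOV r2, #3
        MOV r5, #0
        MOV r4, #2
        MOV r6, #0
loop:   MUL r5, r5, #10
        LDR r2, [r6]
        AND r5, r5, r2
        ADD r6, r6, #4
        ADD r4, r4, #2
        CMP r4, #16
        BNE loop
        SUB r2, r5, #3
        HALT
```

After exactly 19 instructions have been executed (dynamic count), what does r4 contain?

6

MOV r2, #3 → r2=3
MOV r5, #0 → r5=0
MOV r4, #2 → r4=2
MOV r6, #0 → r6=0
MUL r5, r5, #10 → r5=0*10=0
LDR r2, [r6] → r2=M[0]=-8
AND r5, r5, r2 → r5=0&(-8)=0
ADD r6, r6, #4 → r6=0+4=4
ADD r4, r4, #2 → r4=2+2=4
CMP r4, #16  (cmp 4,16)
BNE loop: taken
MUL r5, r5, #10 → r5=0*10=0
LDR r2, [r6] → r2=M[4]=11
AND r5, r5, r2 → r5=0&11=0
ADD r6, r6, #4 → r6=4+4=8
ADD r4, r4, #2 → r4=4+2=6
CMP r4, #16  (cmp 6,16)
BNE loop: taken
MUL r5, r5, #10 → r5=0*10=0
After step 19: r4 = 6.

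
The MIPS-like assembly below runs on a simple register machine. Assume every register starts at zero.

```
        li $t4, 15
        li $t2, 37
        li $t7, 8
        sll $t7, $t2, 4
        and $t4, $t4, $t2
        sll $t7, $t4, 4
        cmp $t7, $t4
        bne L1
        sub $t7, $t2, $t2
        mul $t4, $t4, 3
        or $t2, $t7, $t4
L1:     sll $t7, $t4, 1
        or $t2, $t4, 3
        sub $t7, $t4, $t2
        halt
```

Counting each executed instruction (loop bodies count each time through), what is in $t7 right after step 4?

after li $t4, 15: $t4=15
after li $t2, 37: $t2=37
after li $t7, 8: $t7=8
after sll $t7, $t2, 4: $t7=37<<4=592
After step 4: $t7 = 592.

592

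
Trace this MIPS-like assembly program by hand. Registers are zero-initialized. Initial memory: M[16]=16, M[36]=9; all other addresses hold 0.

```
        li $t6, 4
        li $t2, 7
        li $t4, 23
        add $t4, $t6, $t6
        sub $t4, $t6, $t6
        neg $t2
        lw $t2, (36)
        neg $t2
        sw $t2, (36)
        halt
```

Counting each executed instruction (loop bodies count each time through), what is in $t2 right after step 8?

-9

after li $t6, 4: $t6=4
after li $t2, 7: $t2=7
after li $t4, 23: $t4=23
after add $t4, $t6, $t6: $t4=4+4=8
after sub $t4, $t6, $t6: $t4=4-4=0
after neg $t2: $t2=-(7)=-7
after lw $t2, (36): $t2=M[36]=9
after neg $t2: $t2=-(9)=-9
After step 8: $t2 = -9.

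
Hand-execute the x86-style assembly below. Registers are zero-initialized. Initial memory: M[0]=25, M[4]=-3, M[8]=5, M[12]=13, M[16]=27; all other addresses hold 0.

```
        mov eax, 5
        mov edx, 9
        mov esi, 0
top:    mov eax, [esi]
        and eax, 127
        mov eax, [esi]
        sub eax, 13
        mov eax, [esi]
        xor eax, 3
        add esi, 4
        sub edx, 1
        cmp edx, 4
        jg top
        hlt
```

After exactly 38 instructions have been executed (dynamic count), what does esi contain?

12

after mov eax, 5: eax=5
after mov edx, 9: edx=9
after mov esi, 0: esi=0
after mov eax, [esi]: eax=M[0]=25
after and eax, 127: eax=25&127=25
after mov eax, [esi]: eax=M[0]=25
after sub eax, 13: eax=25-13=12
after mov eax, [esi]: eax=M[0]=25
after xor eax, 3: eax=25^3=26
after add esi, 4: esi=0+4=4
after sub edx, 1: edx=9-1=8
cmp edx, 4  (cmp 8,4)
jg top: taken
after mov eax, [esi]: eax=M[4]=-3
after and eax, 127: eax=(-3)&127=125
after mov eax, [esi]: eax=M[4]=-3
after sub eax, 13: eax=(-3)-13=-16
after mov eax, [esi]: eax=M[4]=-3
after xor eax, 3: eax=(-3)^3=-2
after add esi, 4: esi=4+4=8
after sub edx, 1: edx=8-1=7
cmp edx, 4  (cmp 7,4)
jg top: taken
after mov eax, [esi]: eax=M[8]=5
after and eax, 127: eax=5&127=5
after mov eax, [esi]: eax=M[8]=5
after sub eax, 13: eax=5-13=-8
after mov eax, [esi]: eax=M[8]=5
after xor eax, 3: eax=5^3=6
after add esi, 4: esi=8+4=12
after sub edx, 1: edx=7-1=6
cmp edx, 4  (cmp 6,4)
jg top: taken
after mov eax, [esi]: eax=M[12]=13
after and eax, 127: eax=13&127=13
after mov eax, [esi]: eax=M[12]=13
after sub eax, 13: eax=13-13=0
after mov eax, [esi]: eax=M[12]=13
After step 38: esi = 12.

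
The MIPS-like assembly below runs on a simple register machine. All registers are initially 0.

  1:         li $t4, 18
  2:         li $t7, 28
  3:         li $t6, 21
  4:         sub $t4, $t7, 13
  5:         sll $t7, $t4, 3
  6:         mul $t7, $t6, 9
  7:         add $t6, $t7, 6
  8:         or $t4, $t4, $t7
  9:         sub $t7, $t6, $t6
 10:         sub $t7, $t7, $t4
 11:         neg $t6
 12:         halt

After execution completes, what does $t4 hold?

191

li $t4, 18 → $t4=18
li $t7, 28 → $t7=28
li $t6, 21 → $t6=21
sub $t4, $t7, 13 → $t4=28-13=15
sll $t7, $t4, 3 → $t7=15<<3=120
mul $t7, $t6, 9 → $t7=21*9=189
add $t6, $t7, 6 → $t6=189+6=195
or $t4, $t4, $t7 → $t4=15|189=191
sub $t7, $t6, $t6 → $t7=195-195=0
sub $t7, $t7, $t4 → $t7=0-191=-191
neg $t6 → $t6=-(195)=-195
halt.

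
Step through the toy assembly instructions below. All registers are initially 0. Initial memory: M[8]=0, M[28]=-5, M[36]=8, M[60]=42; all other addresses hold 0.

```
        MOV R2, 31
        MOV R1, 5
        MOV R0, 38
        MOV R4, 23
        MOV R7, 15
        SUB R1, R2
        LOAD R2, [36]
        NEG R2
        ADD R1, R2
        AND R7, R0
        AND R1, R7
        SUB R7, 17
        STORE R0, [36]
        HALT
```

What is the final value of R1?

6

after MOV R2, 31: R2=31
after MOV R1, 5: R1=5
after MOV R0, 38: R0=38
after MOV R4, 23: R4=23
after MOV R7, 15: R7=15
after SUB R1, R2: R1=5-31=-26
after LOAD R2, [36]: R2=M[36]=8
after NEG R2: R2=-(8)=-8
after ADD R1, R2: R1=(-26)+(-8)=-34
after AND R7, R0: R7=15&38=6
after AND R1, R7: R1=(-34)&6=6
after SUB R7, 17: R7=6-17=-11
STORE R0, [36] → M[36]=38
halt.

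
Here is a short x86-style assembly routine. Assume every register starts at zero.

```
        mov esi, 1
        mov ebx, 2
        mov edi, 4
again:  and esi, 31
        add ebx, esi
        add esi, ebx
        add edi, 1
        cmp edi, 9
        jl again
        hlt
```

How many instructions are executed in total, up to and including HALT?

34

after mov esi, 1: esi=1
after mov ebx, 2: ebx=2
after mov edi, 4: edi=4
after and esi, 31: esi=1&31=1
after add ebx, esi: ebx=2+1=3
after add esi, ebx: esi=1+3=4
after add edi, 1: edi=4+1=5
cmp edi, 9  (cmp 5,9)
jl again: taken
after and esi, 31: esi=4&31=4
after add ebx, esi: ebx=3+4=7
after add esi, ebx: esi=4+7=11
after add edi, 1: edi=5+1=6
cmp edi, 9  (cmp 6,9)
jl again: taken
after and esi, 31: esi=11&31=11
after add ebx, esi: ebx=7+11=18
after add esi, ebx: esi=11+18=29
after add edi, 1: edi=6+1=7
cmp edi, 9  (cmp 7,9)
jl again: taken
after and esi, 31: esi=29&31=29
after add ebx, esi: ebx=18+29=47
after add esi, ebx: esi=29+47=76
after add edi, 1: edi=7+1=8
cmp edi, 9  (cmp 8,9)
jl again: taken
after and esi, 31: esi=76&31=12
after add ebx, esi: ebx=47+12=59
after add esi, ebx: esi=12+59=71
after add edi, 1: edi=8+1=9
cmp edi, 9  (cmp 9,9)
jl again: not taken
halt.
Total executed instructions: 34.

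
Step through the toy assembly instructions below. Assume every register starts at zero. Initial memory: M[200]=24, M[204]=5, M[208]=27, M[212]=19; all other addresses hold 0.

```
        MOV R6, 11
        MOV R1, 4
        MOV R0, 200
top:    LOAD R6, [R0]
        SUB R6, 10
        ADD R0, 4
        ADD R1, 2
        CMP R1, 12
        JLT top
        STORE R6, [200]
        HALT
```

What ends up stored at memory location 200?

R6=11
R1=4
R0=200
R6=M[200]=24
R6=24-10=14
R0=200+4=204
R1=4+2=6
CMP R1, 12  (cmp 6,12)
JLT top: taken
R6=M[204]=5
R6=5-10=-5
R0=204+4=208
R1=6+2=8
CMP R1, 12  (cmp 8,12)
JLT top: taken
R6=M[208]=27
R6=27-10=17
R0=208+4=212
R1=8+2=10
CMP R1, 12  (cmp 10,12)
JLT top: taken
R6=M[212]=19
R6=19-10=9
R0=212+4=216
R1=10+2=12
CMP R1, 12  (cmp 12,12)
JLT top: not taken
STORE R6, [200] → M[200]=9
halt.

9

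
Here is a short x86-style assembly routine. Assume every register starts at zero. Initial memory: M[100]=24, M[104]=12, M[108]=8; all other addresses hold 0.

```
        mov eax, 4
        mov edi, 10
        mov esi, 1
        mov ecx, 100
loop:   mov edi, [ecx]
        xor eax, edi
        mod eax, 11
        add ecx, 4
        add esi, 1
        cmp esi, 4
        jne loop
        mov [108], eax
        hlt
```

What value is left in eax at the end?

2

after mov eax, 4: eax=4
after mov edi, 10: edi=10
after mov esi, 1: esi=1
after mov ecx, 100: ecx=100
after mov edi, [ecx]: edi=M[100]=24
after xor eax, edi: eax=4^24=28
after mod eax, 11: eax=28%11=6
after add ecx, 4: ecx=100+4=104
after add esi, 1: esi=1+1=2
cmp esi, 4  (cmp 2,4)
jne loop: taken
after mov edi, [ecx]: edi=M[104]=12
after xor eax, edi: eax=6^12=10
after mod eax, 11: eax=10%11=10
after add ecx, 4: ecx=104+4=108
after add esi, 1: esi=2+1=3
cmp esi, 4  (cmp 3,4)
jne loop: taken
after mov edi, [ecx]: edi=M[108]=8
after xor eax, edi: eax=10^8=2
after mod eax, 11: eax=2%11=2
after add ecx, 4: ecx=108+4=112
after add esi, 1: esi=3+1=4
cmp esi, 4  (cmp 4,4)
jne loop: not taken
mov [108], eax → M[108]=2
halt.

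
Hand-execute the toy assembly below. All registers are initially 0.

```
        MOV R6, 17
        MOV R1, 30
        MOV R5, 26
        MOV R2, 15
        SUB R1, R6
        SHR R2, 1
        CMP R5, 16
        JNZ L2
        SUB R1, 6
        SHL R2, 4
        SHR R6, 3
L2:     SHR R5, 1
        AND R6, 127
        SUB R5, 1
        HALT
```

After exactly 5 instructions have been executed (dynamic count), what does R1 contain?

R6=17
R1=30
R5=26
R2=15
R1=30-17=13
After step 5: R1 = 13.

13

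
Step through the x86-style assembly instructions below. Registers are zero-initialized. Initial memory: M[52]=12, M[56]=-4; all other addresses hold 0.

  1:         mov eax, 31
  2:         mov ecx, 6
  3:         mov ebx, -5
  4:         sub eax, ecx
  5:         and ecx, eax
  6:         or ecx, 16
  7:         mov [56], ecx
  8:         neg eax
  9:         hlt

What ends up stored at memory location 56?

16

mov eax, 31 → eax=31
mov ecx, 6 → ecx=6
mov ebx, -5 → ebx=-5
sub eax, ecx → eax=31-6=25
and ecx, eax → ecx=6&25=0
or ecx, 16 → ecx=0|16=16
mov [56], ecx → M[56]=16
neg eax → eax=-(25)=-25
halt.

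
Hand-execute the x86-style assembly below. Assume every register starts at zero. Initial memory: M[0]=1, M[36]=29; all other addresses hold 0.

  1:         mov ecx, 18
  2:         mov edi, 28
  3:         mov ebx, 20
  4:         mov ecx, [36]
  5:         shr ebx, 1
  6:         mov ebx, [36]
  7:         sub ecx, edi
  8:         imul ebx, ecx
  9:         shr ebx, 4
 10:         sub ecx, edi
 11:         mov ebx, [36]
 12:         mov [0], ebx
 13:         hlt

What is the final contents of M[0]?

ecx=18
edi=28
ebx=20
ecx=M[36]=29
ebx=20>>1=10
ebx=M[36]=29
ecx=29-28=1
ebx=29*1=29
ebx=29>>4=1
ecx=1-28=-27
ebx=M[36]=29
mov [0], ebx → M[0]=29
halt.

29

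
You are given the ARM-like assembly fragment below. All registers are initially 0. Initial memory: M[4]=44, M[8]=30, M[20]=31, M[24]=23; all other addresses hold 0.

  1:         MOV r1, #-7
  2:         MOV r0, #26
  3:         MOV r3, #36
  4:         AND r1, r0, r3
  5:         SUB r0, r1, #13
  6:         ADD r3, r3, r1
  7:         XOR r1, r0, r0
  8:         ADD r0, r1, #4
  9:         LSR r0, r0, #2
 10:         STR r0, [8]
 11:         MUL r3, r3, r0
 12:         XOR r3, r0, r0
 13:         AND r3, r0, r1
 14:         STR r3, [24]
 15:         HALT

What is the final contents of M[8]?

1

MOV r1, #-7 → r1=-7
MOV r0, #26 → r0=26
MOV r3, #36 → r3=36
AND r1, r0, r3 → r1=26&36=0
SUB r0, r1, #13 → r0=0-13=-13
ADD r3, r3, r1 → r3=36+0=36
XOR r1, r0, r0 → r1=(-13)^(-13)=0
ADD r0, r1, #4 → r0=0+4=4
LSR r0, r0, #2 → r0=4>>2=1
STR r0, [8] → M[8]=1
MUL r3, r3, r0 → r3=36*1=36
XOR r3, r0, r0 → r3=1^1=0
AND r3, r0, r1 → r3=1&0=0
STR r3, [24] → M[24]=0
halt.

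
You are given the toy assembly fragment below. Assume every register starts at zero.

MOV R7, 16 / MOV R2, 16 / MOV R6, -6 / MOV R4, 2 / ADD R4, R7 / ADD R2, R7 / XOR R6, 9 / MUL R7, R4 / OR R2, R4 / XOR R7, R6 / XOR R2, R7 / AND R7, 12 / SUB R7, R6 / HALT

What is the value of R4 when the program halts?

18

MOV R7, 16 → R7=16
MOV R2, 16 → R2=16
MOV R6, -6 → R6=-6
MOV R4, 2 → R4=2
ADD R4, R7 → R4=2+16=18
ADD R2, R7 → R2=16+16=32
XOR R6, 9 → R6=(-6)^9=-13
MUL R7, R4 → R7=16*18=288
OR R2, R4 → R2=32|18=50
XOR R7, R6 → R7=288^(-13)=-301
XOR R2, R7 → R2=50^(-301)=-287
AND R7, 12 → R7=(-301)&12=0
SUB R7, R6 → R7=0-(-13)=13
halt.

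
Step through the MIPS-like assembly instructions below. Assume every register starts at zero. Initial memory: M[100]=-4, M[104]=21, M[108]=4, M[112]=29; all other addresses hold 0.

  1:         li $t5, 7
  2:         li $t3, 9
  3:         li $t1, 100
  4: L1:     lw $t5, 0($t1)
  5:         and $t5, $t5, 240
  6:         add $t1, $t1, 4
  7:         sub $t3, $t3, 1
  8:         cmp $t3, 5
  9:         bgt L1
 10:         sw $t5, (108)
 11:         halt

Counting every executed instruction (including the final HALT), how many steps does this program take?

29

after li $t5, 7: $t5=7
after li $t3, 9: $t3=9
after li $t1, 100: $t1=100
after lw $t5, 0($t1): $t5=M[100]=-4
after and $t5, $t5, 240: $t5=(-4)&240=240
after add $t1, $t1, 4: $t1=100+4=104
after sub $t3, $t3, 1: $t3=9-1=8
cmp $t3, 5  (cmp 8,5)
bgt L1: taken
after lw $t5, 0($t1): $t5=M[104]=21
after and $t5, $t5, 240: $t5=21&240=16
after add $t1, $t1, 4: $t1=104+4=108
after sub $t3, $t3, 1: $t3=8-1=7
cmp $t3, 5  (cmp 7,5)
bgt L1: taken
after lw $t5, 0($t1): $t5=M[108]=4
after and $t5, $t5, 240: $t5=4&240=0
after add $t1, $t1, 4: $t1=108+4=112
after sub $t3, $t3, 1: $t3=7-1=6
cmp $t3, 5  (cmp 6,5)
bgt L1: taken
after lw $t5, 0($t1): $t5=M[112]=29
after and $t5, $t5, 240: $t5=29&240=16
after add $t1, $t1, 4: $t1=112+4=116
after sub $t3, $t3, 1: $t3=6-1=5
cmp $t3, 5  (cmp 5,5)
bgt L1: not taken
sw $t5, (108) → M[108]=16
halt.
Total executed instructions: 29.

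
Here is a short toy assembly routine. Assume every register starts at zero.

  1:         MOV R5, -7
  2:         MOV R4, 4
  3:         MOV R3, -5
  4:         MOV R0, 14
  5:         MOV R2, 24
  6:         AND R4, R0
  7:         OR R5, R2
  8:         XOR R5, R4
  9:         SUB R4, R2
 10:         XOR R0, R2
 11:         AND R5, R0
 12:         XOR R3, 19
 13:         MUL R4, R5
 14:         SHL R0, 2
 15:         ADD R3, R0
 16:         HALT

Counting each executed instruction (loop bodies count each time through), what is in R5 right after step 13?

20

MOV R5, -7 → R5=-7
MOV R4, 4 → R4=4
MOV R3, -5 → R3=-5
MOV R0, 14 → R0=14
MOV R2, 24 → R2=24
AND R4, R0 → R4=4&14=4
OR R5, R2 → R5=(-7)|24=-7
XOR R5, R4 → R5=(-7)^4=-3
SUB R4, R2 → R4=4-24=-20
XOR R0, R2 → R0=14^24=22
AND R5, R0 → R5=(-3)&22=20
XOR R3, 19 → R3=(-5)^19=-24
MUL R4, R5 → R4=(-20)*20=-400
After step 13: R5 = 20.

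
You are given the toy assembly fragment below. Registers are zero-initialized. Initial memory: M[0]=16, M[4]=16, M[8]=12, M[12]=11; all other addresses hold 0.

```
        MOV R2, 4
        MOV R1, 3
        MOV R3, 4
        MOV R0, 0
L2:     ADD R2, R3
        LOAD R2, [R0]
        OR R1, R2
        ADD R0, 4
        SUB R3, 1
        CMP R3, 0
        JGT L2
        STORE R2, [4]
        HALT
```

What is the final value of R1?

31

MOV R2, 4 → R2=4
MOV R1, 3 → R1=3
MOV R3, 4 → R3=4
MOV R0, 0 → R0=0
ADD R2, R3 → R2=4+4=8
LOAD R2, [R0] → R2=M[0]=16
OR R1, R2 → R1=3|16=19
ADD R0, 4 → R0=0+4=4
SUB R3, 1 → R3=4-1=3
CMP R3, 0  (cmp 3,0)
JGT L2: taken
ADD R2, R3 → R2=16+3=19
LOAD R2, [R0] → R2=M[4]=16
OR R1, R2 → R1=19|16=19
ADD R0, 4 → R0=4+4=8
SUB R3, 1 → R3=3-1=2
CMP R3, 0  (cmp 2,0)
JGT L2: taken
ADD R2, R3 → R2=16+2=18
LOAD R2, [R0] → R2=M[8]=12
OR R1, R2 → R1=19|12=31
ADD R0, 4 → R0=8+4=12
SUB R3, 1 → R3=2-1=1
CMP R3, 0  (cmp 1,0)
JGT L2: taken
ADD R2, R3 → R2=12+1=13
LOAD R2, [R0] → R2=M[12]=11
OR R1, R2 → R1=31|11=31
ADD R0, 4 → R0=12+4=16
SUB R3, 1 → R3=1-1=0
CMP R3, 0  (cmp 0,0)
JGT L2: not taken
STORE R2, [4] → M[4]=11
halt.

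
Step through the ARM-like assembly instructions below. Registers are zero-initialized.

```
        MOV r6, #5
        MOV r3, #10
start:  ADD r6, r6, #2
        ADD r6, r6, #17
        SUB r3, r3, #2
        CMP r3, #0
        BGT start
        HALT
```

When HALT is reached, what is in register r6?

MOV r6, #5 → r6=5
MOV r3, #10 → r3=10
ADD r6, r6, #2 → r6=5+2=7
ADD r6, r6, #17 → r6=7+17=24
SUB r3, r3, #2 → r3=10-2=8
CMP r3, #0  (cmp 8,0)
BGT start: taken
ADD r6, r6, #2 → r6=24+2=26
ADD r6, r6, #17 → r6=26+17=43
SUB r3, r3, #2 → r3=8-2=6
CMP r3, #0  (cmp 6,0)
BGT start: taken
ADD r6, r6, #2 → r6=43+2=45
ADD r6, r6, #17 → r6=45+17=62
SUB r3, r3, #2 → r3=6-2=4
CMP r3, #0  (cmp 4,0)
BGT start: taken
ADD r6, r6, #2 → r6=62+2=64
ADD r6, r6, #17 → r6=64+17=81
SUB r3, r3, #2 → r3=4-2=2
CMP r3, #0  (cmp 2,0)
BGT start: taken
ADD r6, r6, #2 → r6=81+2=83
ADD r6, r6, #17 → r6=83+17=100
SUB r3, r3, #2 → r3=2-2=0
CMP r3, #0  (cmp 0,0)
BGT start: not taken
halt.

100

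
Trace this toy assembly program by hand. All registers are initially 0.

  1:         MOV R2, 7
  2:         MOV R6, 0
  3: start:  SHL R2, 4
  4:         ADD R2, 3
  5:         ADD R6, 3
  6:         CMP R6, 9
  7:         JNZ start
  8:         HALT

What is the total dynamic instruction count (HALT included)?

R2=7
R6=0
R2=7<<4=112
R2=112+3=115
R6=0+3=3
CMP R6, 9  (cmp 3,9)
JNZ start: taken
R2=115<<4=1840
R2=1840+3=1843
R6=3+3=6
CMP R6, 9  (cmp 6,9)
JNZ start: taken
R2=1843<<4=29488
R2=29488+3=29491
R6=6+3=9
CMP R6, 9  (cmp 9,9)
JNZ start: not taken
halt.
Total executed instructions: 18.

18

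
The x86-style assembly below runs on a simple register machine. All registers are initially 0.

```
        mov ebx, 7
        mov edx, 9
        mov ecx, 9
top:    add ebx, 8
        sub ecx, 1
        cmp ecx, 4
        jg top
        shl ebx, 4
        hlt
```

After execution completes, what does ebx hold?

after mov ebx, 7: ebx=7
after mov edx, 9: edx=9
after mov ecx, 9: ecx=9
after add ebx, 8: ebx=7+8=15
after sub ecx, 1: ecx=9-1=8
cmp ecx, 4  (cmp 8,4)
jg top: taken
after add ebx, 8: ebx=15+8=23
after sub ecx, 1: ecx=8-1=7
cmp ecx, 4  (cmp 7,4)
jg top: taken
after add ebx, 8: ebx=23+8=31
after sub ecx, 1: ecx=7-1=6
cmp ecx, 4  (cmp 6,4)
jg top: taken
after add ebx, 8: ebx=31+8=39
after sub ecx, 1: ecx=6-1=5
cmp ecx, 4  (cmp 5,4)
jg top: taken
after add ebx, 8: ebx=39+8=47
after sub ecx, 1: ecx=5-1=4
cmp ecx, 4  (cmp 4,4)
jg top: not taken
after shl ebx, 4: ebx=47<<4=752
halt.

752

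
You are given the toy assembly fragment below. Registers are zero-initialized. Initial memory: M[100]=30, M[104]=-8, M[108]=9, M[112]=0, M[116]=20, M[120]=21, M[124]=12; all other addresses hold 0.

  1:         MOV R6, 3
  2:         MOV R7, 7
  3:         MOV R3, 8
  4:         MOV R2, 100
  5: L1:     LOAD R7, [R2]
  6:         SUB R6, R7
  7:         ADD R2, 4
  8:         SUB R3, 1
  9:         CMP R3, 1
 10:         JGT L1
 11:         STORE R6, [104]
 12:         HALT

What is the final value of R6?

after MOV R6, 3: R6=3
after MOV R7, 7: R7=7
after MOV R3, 8: R3=8
after MOV R2, 100: R2=100
after LOAD R7, [R2]: R7=M[100]=30
after SUB R6, R7: R6=3-30=-27
after ADD R2, 4: R2=100+4=104
after SUB R3, 1: R3=8-1=7
CMP R3, 1  (cmp 7,1)
JGT L1: taken
after LOAD R7, [R2]: R7=M[104]=-8
after SUB R6, R7: R6=(-27)-(-8)=-19
after ADD R2, 4: R2=104+4=108
after SUB R3, 1: R3=7-1=6
CMP R3, 1  (cmp 6,1)
JGT L1: taken
after LOAD R7, [R2]: R7=M[108]=9
after SUB R6, R7: R6=(-19)-9=-28
after ADD R2, 4: R2=108+4=112
after SUB R3, 1: R3=6-1=5
CMP R3, 1  (cmp 5,1)
JGT L1: taken
after LOAD R7, [R2]: R7=M[112]=0
after SUB R6, R7: R6=(-28)-0=-28
after ADD R2, 4: R2=112+4=116
after SUB R3, 1: R3=5-1=4
CMP R3, 1  (cmp 4,1)
JGT L1: taken
after LOAD R7, [R2]: R7=M[116]=20
after SUB R6, R7: R6=(-28)-20=-48
after ADD R2, 4: R2=116+4=120
after SUB R3, 1: R3=4-1=3
CMP R3, 1  (cmp 3,1)
JGT L1: taken
after LOAD R7, [R2]: R7=M[120]=21
after SUB R6, R7: R6=(-48)-21=-69
after ADD R2, 4: R2=120+4=124
after SUB R3, 1: R3=3-1=2
CMP R3, 1  (cmp 2,1)
JGT L1: taken
after LOAD R7, [R2]: R7=M[124]=12
after SUB R6, R7: R6=(-69)-12=-81
after ADD R2, 4: R2=124+4=128
after SUB R3, 1: R3=2-1=1
CMP R3, 1  (cmp 1,1)
JGT L1: not taken
STORE R6, [104] → M[104]=-81
halt.

-81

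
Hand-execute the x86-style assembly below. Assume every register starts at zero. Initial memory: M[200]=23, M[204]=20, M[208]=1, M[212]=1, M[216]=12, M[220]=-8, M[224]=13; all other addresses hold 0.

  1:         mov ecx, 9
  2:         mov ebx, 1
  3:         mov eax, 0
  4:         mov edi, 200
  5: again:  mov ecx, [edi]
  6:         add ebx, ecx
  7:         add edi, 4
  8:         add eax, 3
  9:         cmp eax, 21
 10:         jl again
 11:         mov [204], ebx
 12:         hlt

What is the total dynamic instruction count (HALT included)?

after mov ecx, 9: ecx=9
after mov ebx, 1: ebx=1
after mov eax, 0: eax=0
after mov edi, 200: edi=200
after mov ecx, [edi]: ecx=M[200]=23
after add ebx, ecx: ebx=1+23=24
after add edi, 4: edi=200+4=204
after add eax, 3: eax=0+3=3
cmp eax, 21  (cmp 3,21)
jl again: taken
after mov ecx, [edi]: ecx=M[204]=20
after add ebx, ecx: ebx=24+20=44
after add edi, 4: edi=204+4=208
after add eax, 3: eax=3+3=6
cmp eax, 21  (cmp 6,21)
jl again: taken
after mov ecx, [edi]: ecx=M[208]=1
after add ebx, ecx: ebx=44+1=45
after add edi, 4: edi=208+4=212
after add eax, 3: eax=6+3=9
cmp eax, 21  (cmp 9,21)
jl again: taken
after mov ecx, [edi]: ecx=M[212]=1
after add ebx, ecx: ebx=45+1=46
after add edi, 4: edi=212+4=216
after add eax, 3: eax=9+3=12
cmp eax, 21  (cmp 12,21)
jl again: taken
after mov ecx, [edi]: ecx=M[216]=12
after add ebx, ecx: ebx=46+12=58
after add edi, 4: edi=216+4=220
after add eax, 3: eax=12+3=15
cmp eax, 21  (cmp 15,21)
jl again: taken
after mov ecx, [edi]: ecx=M[220]=-8
after add ebx, ecx: ebx=58+(-8)=50
after add edi, 4: edi=220+4=224
after add eax, 3: eax=15+3=18
cmp eax, 21  (cmp 18,21)
jl again: taken
after mov ecx, [edi]: ecx=M[224]=13
after add ebx, ecx: ebx=50+13=63
after add edi, 4: edi=224+4=228
after add eax, 3: eax=18+3=21
cmp eax, 21  (cmp 21,21)
jl again: not taken
mov [204], ebx → M[204]=63
halt.
Total executed instructions: 48.

48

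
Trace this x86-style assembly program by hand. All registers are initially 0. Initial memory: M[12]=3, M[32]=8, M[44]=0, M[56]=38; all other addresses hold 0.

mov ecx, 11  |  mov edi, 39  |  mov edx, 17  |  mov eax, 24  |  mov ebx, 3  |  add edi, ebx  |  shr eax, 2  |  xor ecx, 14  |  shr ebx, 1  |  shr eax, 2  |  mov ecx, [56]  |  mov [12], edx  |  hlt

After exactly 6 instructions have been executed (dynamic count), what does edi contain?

42

mov ecx, 11 → ecx=11
mov edi, 39 → edi=39
mov edx, 17 → edx=17
mov eax, 24 → eax=24
mov ebx, 3 → ebx=3
add edi, ebx → edi=39+3=42
After step 6: edi = 42.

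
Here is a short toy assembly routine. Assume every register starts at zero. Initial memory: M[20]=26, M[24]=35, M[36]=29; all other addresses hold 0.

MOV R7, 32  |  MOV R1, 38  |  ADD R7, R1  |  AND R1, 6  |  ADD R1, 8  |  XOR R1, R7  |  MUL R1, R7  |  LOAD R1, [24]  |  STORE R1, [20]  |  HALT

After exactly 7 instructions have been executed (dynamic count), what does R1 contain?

after MOV R7, 32: R7=32
after MOV R1, 38: R1=38
after ADD R7, R1: R7=32+38=70
after AND R1, 6: R1=38&6=6
after ADD R1, 8: R1=6+8=14
after XOR R1, R7: R1=14^70=72
after MUL R1, R7: R1=72*70=5040
After step 7: R1 = 5040.

5040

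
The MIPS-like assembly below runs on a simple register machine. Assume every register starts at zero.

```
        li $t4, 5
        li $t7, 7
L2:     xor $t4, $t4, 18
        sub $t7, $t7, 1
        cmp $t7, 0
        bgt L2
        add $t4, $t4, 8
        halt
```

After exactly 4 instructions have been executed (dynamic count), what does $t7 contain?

6

after li $t4, 5: $t4=5
after li $t7, 7: $t7=7
after xor $t4, $t4, 18: $t4=5^18=23
after sub $t7, $t7, 1: $t7=7-1=6
After step 4: $t7 = 6.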